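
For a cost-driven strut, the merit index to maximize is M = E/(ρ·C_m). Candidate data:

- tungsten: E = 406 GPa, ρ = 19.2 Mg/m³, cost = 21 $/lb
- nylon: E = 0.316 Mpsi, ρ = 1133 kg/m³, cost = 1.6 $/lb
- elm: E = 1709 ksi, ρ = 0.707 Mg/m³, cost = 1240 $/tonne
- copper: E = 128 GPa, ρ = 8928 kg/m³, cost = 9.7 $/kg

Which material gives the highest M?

Normalizing units and computing the index:
  tungsten: E = 406.0 GPa, ρ = 19200 kg/m³, cost = 46.30 $/kg
  nylon: E = 2.179 GPa, ρ = 1133 kg/m³, cost = 3.527 $/kg
  elm: E = 11.78 GPa, ρ = 707.0 kg/m³, cost = 1.240 $/kg
  copper: E = 128.0 GPa, ρ = 8928 kg/m³, cost = 9.700 $/kg
  elm: M = 13.4 MN·m per $
  copper: M = 1.48 MN·m per $
  nylon: M = 0.545 MN·m per $
  tungsten: M = 0.457 MN·m per $
Elm ranks first.

elm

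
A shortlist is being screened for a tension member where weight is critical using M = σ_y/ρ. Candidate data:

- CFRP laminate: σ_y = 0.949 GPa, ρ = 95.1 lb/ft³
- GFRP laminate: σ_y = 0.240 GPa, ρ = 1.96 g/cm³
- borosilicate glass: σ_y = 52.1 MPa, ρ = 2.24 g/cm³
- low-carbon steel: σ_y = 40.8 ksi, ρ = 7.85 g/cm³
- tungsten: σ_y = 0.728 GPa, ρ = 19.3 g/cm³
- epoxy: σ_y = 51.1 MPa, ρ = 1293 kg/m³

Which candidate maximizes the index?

After converting to SI:
  CFRP laminate: σ_y = 949.0 MPa, ρ = 1523 kg/m³
  GFRP laminate: σ_y = 240.0 MPa, ρ = 1960 kg/m³
  borosilicate glass: σ_y = 52.10 MPa, ρ = 2240 kg/m³
  low-carbon steel: σ_y = 281.3 MPa, ρ = 7850 kg/m³
  tungsten: σ_y = 728.0 MPa, ρ = 19300 kg/m³
  epoxy: σ_y = 51.10 MPa, ρ = 1293 kg/m³
  CFRP laminate: M = 623 kN·m/kg
  GFRP laminate: M = 122 kN·m/kg
  epoxy: M = 39.5 kN·m/kg
  tungsten: M = 37.7 kN·m/kg
  low-carbon steel: M = 35.8 kN·m/kg
  borosilicate glass: M = 23.3 kN·m/kg
The maximum is for CFRP laminate.

CFRP laminate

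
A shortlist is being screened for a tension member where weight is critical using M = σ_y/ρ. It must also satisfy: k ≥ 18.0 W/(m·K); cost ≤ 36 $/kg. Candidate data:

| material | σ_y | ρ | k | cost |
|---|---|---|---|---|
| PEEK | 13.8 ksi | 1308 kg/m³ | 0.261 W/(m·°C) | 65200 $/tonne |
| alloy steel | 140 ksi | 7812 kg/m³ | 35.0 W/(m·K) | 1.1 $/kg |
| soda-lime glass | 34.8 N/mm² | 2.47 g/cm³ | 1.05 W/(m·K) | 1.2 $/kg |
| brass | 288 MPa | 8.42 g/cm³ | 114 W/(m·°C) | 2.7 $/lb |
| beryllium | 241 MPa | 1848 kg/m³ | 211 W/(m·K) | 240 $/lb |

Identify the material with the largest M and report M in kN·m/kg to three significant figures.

Screen on constraints: k ≥ 18.0 W/(m·K); cost ≤ 36 $/kg. Survivors: alloy steel, brass.
Putting every candidate on a common basis:
  alloy steel: σ_y = 965.3 MPa, ρ = 7812 kg/m³
  brass: σ_y = 288.0 MPa, ρ = 8420 kg/m³
  alloy steel: M = 124 kN·m/kg
  brass: M = 34.2 kN·m/kg
Highest index: alloy steel.

alloy steel, M = 124 kN·m/kg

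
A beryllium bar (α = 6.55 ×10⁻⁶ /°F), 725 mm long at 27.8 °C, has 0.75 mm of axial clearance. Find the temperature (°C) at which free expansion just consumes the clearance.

116 °C

α = 6.55×10⁻⁶/°F × 9/5 = 11.8×10⁻⁶/K.
α·L₀·ΔT = 0.75 mm ⇒ ΔT = 0.75 / (11.8×10⁻⁶ × 725.0) = 87.74 K.
T = 27.8 + 87.74 = 115.5 °C.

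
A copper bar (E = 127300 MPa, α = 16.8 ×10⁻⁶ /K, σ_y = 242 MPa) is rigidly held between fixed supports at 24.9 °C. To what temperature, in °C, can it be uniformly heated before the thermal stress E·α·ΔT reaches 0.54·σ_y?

E = 127300 MPa = 127.3 GPa.
E·α·ΔT = 130.7 MPa ⇒ ΔT = 130.7 / (127.3×10³ × 16.8×10⁻⁶) = 61.10 K.
T = 24.9 + 61.10 = 86.00 °C.

86.0 °C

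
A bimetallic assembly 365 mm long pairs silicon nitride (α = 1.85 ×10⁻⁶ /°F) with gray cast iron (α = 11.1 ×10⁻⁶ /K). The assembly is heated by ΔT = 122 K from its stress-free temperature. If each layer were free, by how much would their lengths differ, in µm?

silicon nitride: α = 1.85×10⁻⁶/°F × 9/5 = 3.33×10⁻⁶/K.
Δα = |3.33 − 11.1|×10⁻⁶/K = 7.77×10⁻⁶/K.
ΔL_mismatch = Δα·L·ΔT = 7.77×10⁻⁶ × 365.0 mm × 122.0 K = 346 µm.

346 µm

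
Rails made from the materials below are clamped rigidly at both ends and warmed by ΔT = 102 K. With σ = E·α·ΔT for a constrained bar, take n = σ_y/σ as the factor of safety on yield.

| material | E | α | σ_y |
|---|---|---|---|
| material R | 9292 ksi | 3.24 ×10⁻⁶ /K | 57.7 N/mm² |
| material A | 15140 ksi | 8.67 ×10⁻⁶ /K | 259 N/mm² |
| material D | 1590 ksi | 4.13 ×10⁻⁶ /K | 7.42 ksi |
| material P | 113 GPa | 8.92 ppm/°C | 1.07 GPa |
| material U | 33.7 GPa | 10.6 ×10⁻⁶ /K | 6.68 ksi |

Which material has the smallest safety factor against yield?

material U

Per material, after unit conversion:
  material R: E = 64.07, α = 3.24, σ_y = 57.70 → σ = 21.2 MPa, n = 2.73
  material A: E = 104.4, α = 8.67, σ_y = 259.0 → σ = 92.3 MPa, n = 2.81
  material D: E = 10.96, α = 4.13, σ_y = 51.16 → σ = 4.62 MPa, n = 11.1
  material P: E = 113.0, α = 8.92, σ_y = 1070 → σ = 103 MPa, n = 10.4
  material U: E = 33.70, α = 10.6, σ_y = 46.06 → σ = 36.4 MPa, n = 1.26
Smallest n: material U with n = 1.26.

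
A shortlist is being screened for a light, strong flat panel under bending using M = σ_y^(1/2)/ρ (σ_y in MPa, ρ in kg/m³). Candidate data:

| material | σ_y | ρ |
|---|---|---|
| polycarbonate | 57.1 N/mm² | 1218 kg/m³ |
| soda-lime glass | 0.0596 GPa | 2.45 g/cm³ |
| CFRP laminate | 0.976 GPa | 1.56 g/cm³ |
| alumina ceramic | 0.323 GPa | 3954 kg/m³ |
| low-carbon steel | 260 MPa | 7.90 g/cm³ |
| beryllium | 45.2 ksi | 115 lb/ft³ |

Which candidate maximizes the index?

After converting to SI:
  polycarbonate: σ_y = 57.10 MPa, ρ = 1218 kg/m³
  soda-lime glass: σ_y = 59.60 MPa, ρ = 2450 kg/m³
  CFRP laminate: σ_y = 976.0 MPa, ρ = 1560 kg/m³
  alumina ceramic: σ_y = 323.0 MPa, ρ = 3954 kg/m³
  low-carbon steel: σ_y = 260.0 MPa, ρ = 7900 kg/m³
  beryllium: σ_y = 311.6 MPa, ρ = 1842 kg/m³
  CFRP laminate: M = 20.0×10⁻³
  beryllium: M = 9.58×10⁻³
  polycarbonate: M = 6.20×10⁻³
  alumina ceramic: M = 4.55×10⁻³
  soda-lime glass: M = 3.15×10⁻³
  low-carbon steel: M = 2.04×10⁻³
Highest index: CFRP laminate.

CFRP laminate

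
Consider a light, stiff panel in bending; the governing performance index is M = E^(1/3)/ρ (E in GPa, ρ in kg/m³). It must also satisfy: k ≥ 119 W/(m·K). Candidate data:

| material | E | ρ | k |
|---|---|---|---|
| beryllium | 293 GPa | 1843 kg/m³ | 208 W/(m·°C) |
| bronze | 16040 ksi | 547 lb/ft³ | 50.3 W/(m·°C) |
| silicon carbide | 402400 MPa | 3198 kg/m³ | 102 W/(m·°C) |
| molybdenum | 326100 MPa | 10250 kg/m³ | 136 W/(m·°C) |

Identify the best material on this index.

Screen on constraints: k ≥ 119 W/(m·K). Survivors: beryllium, molybdenum.
In SI units:
  beryllium: E = 293.0 GPa, ρ = 1843 kg/m³
  molybdenum: E = 326.1 GPa, ρ = 10250 kg/m³
  beryllium: M = 3.60×10⁻³
  molybdenum: M = 0.672×10⁻³
Highest index: beryllium.

beryllium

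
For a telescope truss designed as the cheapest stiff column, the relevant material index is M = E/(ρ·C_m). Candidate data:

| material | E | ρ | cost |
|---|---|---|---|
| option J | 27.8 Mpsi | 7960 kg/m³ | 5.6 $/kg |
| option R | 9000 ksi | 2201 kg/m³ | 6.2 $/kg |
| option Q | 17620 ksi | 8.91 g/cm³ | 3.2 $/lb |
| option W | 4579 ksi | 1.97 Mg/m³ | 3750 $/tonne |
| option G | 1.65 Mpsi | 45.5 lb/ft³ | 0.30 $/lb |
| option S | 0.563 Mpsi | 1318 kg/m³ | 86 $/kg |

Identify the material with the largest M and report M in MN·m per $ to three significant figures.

option G, M = 23.6 MN·m per $

Convert each candidate to consistent units, then evaluate M:
  option J: E = 191.7 GPa, ρ = 7960 kg/m³, cost = 5.600 $/kg
  option R: E = 62.05 GPa, ρ = 2201 kg/m³, cost = 6.200 $/kg
  option Q: E = 121.5 GPa, ρ = 8910 kg/m³, cost = 7.055 $/kg
  option W: E = 31.57 GPa, ρ = 1970 kg/m³, cost = 3.750 $/kg
  option G: E = 11.38 GPa, ρ = 728.8 kg/m³, cost = 0.6614 $/kg
  option S: E = 3.882 GPa, ρ = 1318 kg/m³, cost = 86.00 $/kg
  option G: M = 23.6 MN·m per $
  option R: M = 4.55 MN·m per $
  option J: M = 4.30 MN·m per $
  option W: M = 4.27 MN·m per $
  option Q: M = 1.93 MN·m per $
  option S: M = 0.0342 MN·m per $
Option G ranks first.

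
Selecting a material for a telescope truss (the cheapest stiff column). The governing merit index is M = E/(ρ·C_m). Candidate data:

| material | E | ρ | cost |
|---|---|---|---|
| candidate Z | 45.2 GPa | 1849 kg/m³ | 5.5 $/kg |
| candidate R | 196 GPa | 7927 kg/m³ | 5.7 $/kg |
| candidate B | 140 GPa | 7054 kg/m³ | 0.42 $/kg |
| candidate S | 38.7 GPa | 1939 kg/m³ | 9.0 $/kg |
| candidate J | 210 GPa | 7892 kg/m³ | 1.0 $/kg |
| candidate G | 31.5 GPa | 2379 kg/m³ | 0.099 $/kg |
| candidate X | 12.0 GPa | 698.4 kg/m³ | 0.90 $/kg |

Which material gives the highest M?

Evaluate M for each candidate:
  candidate G: M = 134 MN·m per $
  candidate B: M = 47.3 MN·m per $
  candidate J: M = 26.6 MN·m per $
  candidate X: M = 19.1 MN·m per $
  candidate Z: M = 4.44 MN·m per $
  candidate R: M = 4.34 MN·m per $
  candidate S: M = 2.22 MN·m per $
Highest index: candidate G.

candidate G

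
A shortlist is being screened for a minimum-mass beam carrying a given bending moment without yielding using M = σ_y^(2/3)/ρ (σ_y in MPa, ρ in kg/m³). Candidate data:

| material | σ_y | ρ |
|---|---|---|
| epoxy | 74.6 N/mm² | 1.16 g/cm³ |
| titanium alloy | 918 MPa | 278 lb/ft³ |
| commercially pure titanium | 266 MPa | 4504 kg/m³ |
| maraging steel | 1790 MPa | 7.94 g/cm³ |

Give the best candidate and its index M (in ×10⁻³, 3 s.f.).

In SI units:
  epoxy: σ_y = 74.60 MPa, ρ = 1160 kg/m³
  titanium alloy: σ_y = 918.0 MPa, ρ = 4453 kg/m³
  commercially pure titanium: σ_y = 266.0 MPa, ρ = 4504 kg/m³
  maraging steel: σ_y = 1790 MPa, ρ = 7940 kg/m³
  titanium alloy: M = 21.2×10⁻³
  maraging steel: M = 18.6×10⁻³
  epoxy: M = 15.3×10⁻³
  commercially pure titanium: M = 9.18×10⁻³
Titanium alloy ranks first.

titanium alloy, M = 21.2×10⁻³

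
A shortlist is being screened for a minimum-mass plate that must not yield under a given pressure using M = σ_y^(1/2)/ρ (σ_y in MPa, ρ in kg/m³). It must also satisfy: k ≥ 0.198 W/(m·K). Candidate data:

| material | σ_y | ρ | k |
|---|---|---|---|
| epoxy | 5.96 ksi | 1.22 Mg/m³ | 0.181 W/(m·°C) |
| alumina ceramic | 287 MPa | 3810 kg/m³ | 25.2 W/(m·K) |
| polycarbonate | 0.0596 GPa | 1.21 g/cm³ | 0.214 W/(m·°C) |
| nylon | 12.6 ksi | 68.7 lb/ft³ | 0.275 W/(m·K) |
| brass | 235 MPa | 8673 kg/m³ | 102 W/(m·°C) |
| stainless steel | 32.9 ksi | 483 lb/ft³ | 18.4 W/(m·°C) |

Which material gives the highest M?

nylon

Screen on constraints: k ≥ 0.198 W/(m·K). Survivors: alumina ceramic, polycarbonate, nylon, brass, stainless steel.
Normalizing units and computing the index:
  alumina ceramic: σ_y = 287.0 MPa, ρ = 3810 kg/m³
  polycarbonate: σ_y = 59.60 MPa, ρ = 1210 kg/m³
  nylon: σ_y = 86.87 MPa, ρ = 1100 kg/m³
  brass: σ_y = 235.0 MPa, ρ = 8673 kg/m³
  stainless steel: σ_y = 226.8 MPa, ρ = 7737 kg/m³
  nylon: M = 8.47×10⁻³
  polycarbonate: M = 6.38×10⁻³
  alumina ceramic: M = 4.45×10⁻³
  stainless steel: M = 1.95×10⁻³
  brass: M = 1.77×10⁻³
The maximum is for nylon.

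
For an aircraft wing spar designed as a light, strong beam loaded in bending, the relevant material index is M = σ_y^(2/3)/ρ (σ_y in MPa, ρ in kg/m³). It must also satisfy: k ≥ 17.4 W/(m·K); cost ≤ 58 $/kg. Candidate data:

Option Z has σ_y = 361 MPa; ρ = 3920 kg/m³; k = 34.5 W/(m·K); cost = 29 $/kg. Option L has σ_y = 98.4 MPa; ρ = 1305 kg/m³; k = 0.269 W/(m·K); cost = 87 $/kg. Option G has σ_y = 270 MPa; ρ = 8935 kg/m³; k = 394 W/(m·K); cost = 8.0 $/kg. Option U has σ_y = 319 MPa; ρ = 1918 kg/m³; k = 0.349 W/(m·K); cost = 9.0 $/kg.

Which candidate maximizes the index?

option Z

Screen on constraints: k ≥ 17.4 W/(m·K); cost ≤ 58 $/kg. Survivors: option Z, option G.
Evaluate M for each candidate:
  option Z: M = 12.9×10⁻³
  option G: M = 4.68×10⁻³
Option Z has the largest M.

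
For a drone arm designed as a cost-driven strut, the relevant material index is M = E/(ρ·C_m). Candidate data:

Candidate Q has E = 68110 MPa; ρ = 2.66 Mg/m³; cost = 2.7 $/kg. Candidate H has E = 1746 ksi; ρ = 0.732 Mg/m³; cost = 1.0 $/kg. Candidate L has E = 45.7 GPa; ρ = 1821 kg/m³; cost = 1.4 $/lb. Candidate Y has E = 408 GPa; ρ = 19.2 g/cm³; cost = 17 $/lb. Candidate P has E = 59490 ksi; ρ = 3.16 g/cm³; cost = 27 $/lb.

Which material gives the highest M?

candidate H

Normalizing units and computing the index:
  candidate Q: E = 68.11 GPa, ρ = 2660 kg/m³, cost = 2.700 $/kg
  candidate H: E = 12.04 GPa, ρ = 732.0 kg/m³, cost = 1.000 $/kg
  candidate L: E = 45.70 GPa, ρ = 1821 kg/m³, cost = 3.086 $/kg
  candidate Y: E = 408.0 GPa, ρ = 19200 kg/m³, cost = 37.48 $/kg
  candidate P: E = 410.2 GPa, ρ = 3160 kg/m³, cost = 59.52 $/kg
  candidate H: M = 16.4 MN·m per $
  candidate Q: M = 9.48 MN·m per $
  candidate L: M = 8.13 MN·m per $
  candidate P: M = 2.18 MN·m per $
  candidate Y: M = 0.567 MN·m per $
The maximum is for candidate H.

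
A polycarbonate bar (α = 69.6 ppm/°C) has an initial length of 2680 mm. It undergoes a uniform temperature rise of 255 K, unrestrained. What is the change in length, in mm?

47.6 mm

ΔL = α·L₀·ΔT = 69.6×10⁻⁶ × 2680 mm × 255.0 K = 47.6 mm.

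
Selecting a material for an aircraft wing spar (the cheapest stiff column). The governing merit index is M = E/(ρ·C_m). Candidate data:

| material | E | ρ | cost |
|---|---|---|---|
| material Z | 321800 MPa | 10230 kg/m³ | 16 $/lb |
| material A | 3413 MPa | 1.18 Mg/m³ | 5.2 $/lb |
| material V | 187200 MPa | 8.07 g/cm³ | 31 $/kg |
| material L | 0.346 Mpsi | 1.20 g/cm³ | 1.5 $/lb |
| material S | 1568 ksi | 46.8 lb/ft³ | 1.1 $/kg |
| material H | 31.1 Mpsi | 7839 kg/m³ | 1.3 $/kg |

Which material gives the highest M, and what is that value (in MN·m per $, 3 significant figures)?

In SI units:
  material Z: E = 321.8 GPa, ρ = 10230 kg/m³, cost = 35.27 $/kg
  material A: E = 3.413 GPa, ρ = 1180 kg/m³, cost = 11.46 $/kg
  material V: E = 187.2 GPa, ρ = 8070 kg/m³, cost = 31.00 $/kg
  material L: E = 2.386 GPa, ρ = 1200 kg/m³, cost = 3.307 $/kg
  material S: E = 10.81 GPa, ρ = 749.7 kg/m³, cost = 1.100 $/kg
  material H: E = 214.4 GPa, ρ = 7839 kg/m³, cost = 1.300 $/kg
  material H: M = 21.0 MN·m per $
  material S: M = 13.1 MN·m per $
  material Z: M = 0.892 MN·m per $
  material V: M = 0.748 MN·m per $
  material L: M = 0.601 MN·m per $
  material A: M = 0.252 MN·m per $
The maximum is for material H.

material H, M = 21.0 MN·m per $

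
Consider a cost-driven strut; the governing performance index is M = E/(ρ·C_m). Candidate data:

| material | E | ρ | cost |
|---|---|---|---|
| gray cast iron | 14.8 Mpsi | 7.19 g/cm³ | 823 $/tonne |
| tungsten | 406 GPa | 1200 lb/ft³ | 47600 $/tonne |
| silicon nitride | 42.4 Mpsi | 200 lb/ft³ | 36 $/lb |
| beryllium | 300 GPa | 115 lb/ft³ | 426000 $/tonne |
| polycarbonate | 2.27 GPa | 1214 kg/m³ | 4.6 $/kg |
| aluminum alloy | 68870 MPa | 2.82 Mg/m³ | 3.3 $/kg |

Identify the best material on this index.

gray cast iron

Putting every candidate on a common basis:
  gray cast iron: E = 102.0 GPa, ρ = 7190 kg/m³, cost = 0.8230 $/kg
  tungsten: E = 406.0 GPa, ρ = 19220 kg/m³, cost = 47.60 $/kg
  silicon nitride: E = 292.3 GPa, ρ = 3204 kg/m³, cost = 79.37 $/kg
  beryllium: E = 300.0 GPa, ρ = 1842 kg/m³, cost = 426.0 $/kg
  polycarbonate: E = 2.270 GPa, ρ = 1214 kg/m³, cost = 4.600 $/kg
  aluminum alloy: E = 68.87 GPa, ρ = 2820 kg/m³, cost = 3.300 $/kg
  gray cast iron: M = 17.2 MN·m per $
  aluminum alloy: M = 7.40 MN·m per $
  silicon nitride: M = 1.15 MN·m per $
  tungsten: M = 0.444 MN·m per $
  polycarbonate: M = 0.406 MN·m per $
  beryllium: M = 0.382 MN·m per $
The maximum is for gray cast iron.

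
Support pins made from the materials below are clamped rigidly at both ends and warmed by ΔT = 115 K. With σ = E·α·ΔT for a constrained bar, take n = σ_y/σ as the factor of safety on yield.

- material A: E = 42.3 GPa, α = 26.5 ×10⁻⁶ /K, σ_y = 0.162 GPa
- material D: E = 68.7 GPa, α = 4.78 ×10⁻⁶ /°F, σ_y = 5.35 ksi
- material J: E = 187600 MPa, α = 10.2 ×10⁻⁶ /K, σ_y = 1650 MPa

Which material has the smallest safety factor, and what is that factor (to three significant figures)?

Converting E to GPa, α to ×10⁻⁶/K, σ_y to MPa, then σ and n for each:
  material A: E = 42.30, α = 26.5, σ_y = 162.0 → σ = 129 MPa, n = 1.26
  material D: E = 68.70, α = 8.60, σ_y = 36.89 → σ = 68.0 MPa, n = 0.543
  material J: E = 187.6, α = 10.2, σ_y = 1650 → σ = 220 MPa, n = 7.50
Smallest n: material D with n = 0.543.

material D, n = 0.543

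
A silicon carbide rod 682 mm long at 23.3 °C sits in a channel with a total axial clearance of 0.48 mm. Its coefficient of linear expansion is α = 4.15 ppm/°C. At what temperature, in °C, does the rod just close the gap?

193 °C

α·L₀·ΔT = 0.48 mm ⇒ ΔT = 0.48 / (4.15×10⁻⁶ × 682.0) = 169.6 K.
T = 23.3 + 169.6 = 192.9 °C.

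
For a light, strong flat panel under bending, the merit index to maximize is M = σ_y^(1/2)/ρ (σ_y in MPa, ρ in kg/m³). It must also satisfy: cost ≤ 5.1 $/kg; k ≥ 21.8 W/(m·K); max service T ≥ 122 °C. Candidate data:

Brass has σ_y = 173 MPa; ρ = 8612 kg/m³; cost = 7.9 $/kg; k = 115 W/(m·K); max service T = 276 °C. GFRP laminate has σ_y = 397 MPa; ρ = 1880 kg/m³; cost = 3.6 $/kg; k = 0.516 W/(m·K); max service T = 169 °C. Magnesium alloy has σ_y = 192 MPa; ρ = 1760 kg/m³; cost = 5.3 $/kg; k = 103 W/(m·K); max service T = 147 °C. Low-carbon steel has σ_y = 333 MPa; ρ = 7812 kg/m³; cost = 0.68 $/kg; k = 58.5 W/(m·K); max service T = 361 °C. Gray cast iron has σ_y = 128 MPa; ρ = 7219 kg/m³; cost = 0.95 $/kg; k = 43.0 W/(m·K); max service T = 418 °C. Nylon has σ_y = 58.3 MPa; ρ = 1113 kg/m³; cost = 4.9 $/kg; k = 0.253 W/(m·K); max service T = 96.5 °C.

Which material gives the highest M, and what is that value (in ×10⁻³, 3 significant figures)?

Screen on constraints: cost ≤ 5.1 $/kg; k ≥ 21.8 W/(m·K); max service T ≥ 122 °C. Survivors: low-carbon steel, gray cast iron.
Evaluate M for each candidate:
  low-carbon steel: M = 2.34×10⁻³
  gray cast iron: M = 1.57×10⁻³
Highest index: low-carbon steel.

low-carbon steel, M = 2.34×10⁻³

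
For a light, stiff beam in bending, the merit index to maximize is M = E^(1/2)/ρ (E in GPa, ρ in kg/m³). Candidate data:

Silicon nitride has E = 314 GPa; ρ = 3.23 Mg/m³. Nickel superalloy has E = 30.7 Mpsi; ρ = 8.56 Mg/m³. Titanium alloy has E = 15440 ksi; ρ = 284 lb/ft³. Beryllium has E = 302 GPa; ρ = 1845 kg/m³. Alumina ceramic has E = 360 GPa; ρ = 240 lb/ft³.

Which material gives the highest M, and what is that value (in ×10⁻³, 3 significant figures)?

Putting every candidate on a common basis:
  silicon nitride: E = 314.0 GPa, ρ = 3230 kg/m³
  nickel superalloy: E = 211.7 GPa, ρ = 8560 kg/m³
  titanium alloy: E = 106.5 GPa, ρ = 4549 kg/m³
  beryllium: E = 302.0 GPa, ρ = 1845 kg/m³
  alumina ceramic: E = 360.0 GPa, ρ = 3844 kg/m³
  beryllium: M = 9.42×10⁻³
  silicon nitride: M = 5.49×10⁻³
  alumina ceramic: M = 4.94×10⁻³
  titanium alloy: M = 2.27×10⁻³
  nickel superalloy: M = 1.70×10⁻³
Beryllium ranks first.

beryllium, M = 9.42×10⁻³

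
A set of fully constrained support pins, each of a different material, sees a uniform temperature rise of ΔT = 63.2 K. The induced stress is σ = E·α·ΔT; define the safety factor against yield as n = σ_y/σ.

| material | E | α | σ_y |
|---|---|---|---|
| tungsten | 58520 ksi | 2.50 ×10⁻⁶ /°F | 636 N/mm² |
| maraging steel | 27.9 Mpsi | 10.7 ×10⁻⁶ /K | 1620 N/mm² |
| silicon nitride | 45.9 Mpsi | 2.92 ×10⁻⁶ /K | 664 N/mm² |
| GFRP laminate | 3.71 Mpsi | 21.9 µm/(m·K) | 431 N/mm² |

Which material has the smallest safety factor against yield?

Per material, after unit conversion:
  tungsten: E = 403.5, α = 4.50, σ_y = 636.0 → σ = 115 MPa, n = 5.54
  maraging steel: E = 192.4, α = 10.7, σ_y = 1620 → σ = 130 MPa, n = 12.5
  silicon nitride: E = 316.5, α = 2.92, σ_y = 664.0 → σ = 58.4 MPa, n = 11.4
  GFRP laminate: E = 25.58, α = 21.9, σ_y = 431.0 → σ = 35.4 MPa, n = 12.2
Tungsten has the lowest safety factor, n = 5.54.

tungsten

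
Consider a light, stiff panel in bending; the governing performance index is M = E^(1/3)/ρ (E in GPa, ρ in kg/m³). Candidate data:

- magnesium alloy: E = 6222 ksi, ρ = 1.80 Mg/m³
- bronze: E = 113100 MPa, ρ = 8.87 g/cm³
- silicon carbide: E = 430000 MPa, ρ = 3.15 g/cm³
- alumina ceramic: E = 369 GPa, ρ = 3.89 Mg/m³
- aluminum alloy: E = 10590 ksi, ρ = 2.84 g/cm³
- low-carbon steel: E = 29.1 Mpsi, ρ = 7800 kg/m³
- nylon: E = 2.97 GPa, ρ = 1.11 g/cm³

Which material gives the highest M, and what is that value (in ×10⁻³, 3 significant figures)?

silicon carbide, M = 2.40×10⁻³

Convert each candidate to consistent units, then evaluate M:
  magnesium alloy: E = 42.90 GPa, ρ = 1800 kg/m³
  bronze: E = 113.1 GPa, ρ = 8870 kg/m³
  silicon carbide: E = 430.0 GPa, ρ = 3150 kg/m³
  alumina ceramic: E = 369.0 GPa, ρ = 3890 kg/m³
  aluminum alloy: E = 73.02 GPa, ρ = 2840 kg/m³
  low-carbon steel: E = 200.6 GPa, ρ = 7800 kg/m³
  nylon: E = 2.970 GPa, ρ = 1110 kg/m³
  silicon carbide: M = 2.40×10⁻³
  magnesium alloy: M = 1.94×10⁻³
  alumina ceramic: M = 1.84×10⁻³
  aluminum alloy: M = 1.47×10⁻³
  nylon: M = 1.29×10⁻³
  low-carbon steel: M = 0.751×10⁻³
  bronze: M = 0.545×10⁻³
Silicon carbide ranks first.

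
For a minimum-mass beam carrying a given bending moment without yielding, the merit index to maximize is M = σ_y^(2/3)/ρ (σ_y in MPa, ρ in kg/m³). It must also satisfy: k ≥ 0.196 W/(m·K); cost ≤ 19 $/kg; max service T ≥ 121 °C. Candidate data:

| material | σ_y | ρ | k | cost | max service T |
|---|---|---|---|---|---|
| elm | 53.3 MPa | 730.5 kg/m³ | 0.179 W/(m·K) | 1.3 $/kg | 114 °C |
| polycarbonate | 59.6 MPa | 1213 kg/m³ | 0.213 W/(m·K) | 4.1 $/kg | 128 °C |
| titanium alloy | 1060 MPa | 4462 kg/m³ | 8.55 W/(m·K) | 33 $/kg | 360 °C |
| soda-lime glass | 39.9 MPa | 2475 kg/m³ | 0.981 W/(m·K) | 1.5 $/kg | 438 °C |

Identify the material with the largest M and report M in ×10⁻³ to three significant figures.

polycarbonate, M = 12.6×10⁻³

Screen on constraints: k ≥ 0.196 W/(m·K); cost ≤ 19 $/kg; max service T ≥ 121 °C. Survivors: polycarbonate, soda-lime glass.
Evaluate M for each candidate:
  polycarbonate: M = 12.6×10⁻³
  soda-lime glass: M = 4.72×10⁻³
Highest index: polycarbonate.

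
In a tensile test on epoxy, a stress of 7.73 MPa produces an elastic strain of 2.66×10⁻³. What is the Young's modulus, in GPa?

E = σ/ε = 7.73 MPa / 2.66×10⁻³ = 2906 MPa = 2.91 GPa.

2.91 GPa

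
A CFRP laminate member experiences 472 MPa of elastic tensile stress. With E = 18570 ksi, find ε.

E = 18570 ksi = 128.0 GPa = 128000 MPa.
ε = σ/E = 472 / 128000 = 3.69×10⁻³.

3.69×10⁻³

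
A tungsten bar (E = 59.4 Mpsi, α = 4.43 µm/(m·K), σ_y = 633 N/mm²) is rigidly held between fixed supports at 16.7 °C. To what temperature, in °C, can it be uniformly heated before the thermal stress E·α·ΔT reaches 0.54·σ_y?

205 °C

E = 59.4 Mpsi = 409.5 GPa.
σ_y = 633 N/mm² = 633.0 MPa.
E·α·ΔT = 341.8 MPa ⇒ ΔT = 341.8 / (409.5×10³ × 4.43×10⁻⁶) = 188.4 K.
T = 16.7 + 188.4 = 205.1 °C.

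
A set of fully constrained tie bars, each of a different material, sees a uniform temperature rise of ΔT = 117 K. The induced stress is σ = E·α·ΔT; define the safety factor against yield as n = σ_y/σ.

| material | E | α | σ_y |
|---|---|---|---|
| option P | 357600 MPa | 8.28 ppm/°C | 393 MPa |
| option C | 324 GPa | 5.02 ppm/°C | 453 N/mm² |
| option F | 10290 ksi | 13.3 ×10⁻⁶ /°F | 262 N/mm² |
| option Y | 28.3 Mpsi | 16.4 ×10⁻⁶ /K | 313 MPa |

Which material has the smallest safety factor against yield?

Per material, after unit conversion:
  option P: E = 357.6, α = 8.28, σ_y = 393.0 → σ = 346 MPa, n = 1.13
  option C: E = 324.0, α = 5.02, σ_y = 453.0 → σ = 190 MPa, n = 2.38
  option F: E = 70.95, α = 23.9, σ_y = 262.0 → σ = 199 MPa, n = 1.32
  option Y: E = 195.1, α = 16.4, σ_y = 313.0 → σ = 374 MPa, n = 0.836
The minimum is option Y at n = 0.836.

option Y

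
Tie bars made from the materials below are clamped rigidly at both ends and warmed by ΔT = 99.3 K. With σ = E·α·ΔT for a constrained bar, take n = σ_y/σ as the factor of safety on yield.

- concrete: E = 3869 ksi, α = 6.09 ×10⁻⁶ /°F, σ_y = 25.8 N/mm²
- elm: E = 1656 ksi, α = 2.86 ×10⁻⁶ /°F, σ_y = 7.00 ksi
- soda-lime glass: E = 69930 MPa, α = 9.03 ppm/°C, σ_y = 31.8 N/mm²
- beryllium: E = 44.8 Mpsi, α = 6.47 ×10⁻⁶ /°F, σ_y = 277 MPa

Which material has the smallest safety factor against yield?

soda-lime glass

Converting E to GPa, α to ×10⁻⁶/K, σ_y to MPa, then σ and n for each:
  concrete: E = 26.68, α = 11.0, σ_y = 25.80 → σ = 29.0 MPa, n = 0.889
  elm: E = 11.42, α = 5.15, σ_y = 48.26 → σ = 5.84 MPa, n = 8.27
  soda-lime glass: E = 69.93, α = 9.03, σ_y = 31.80 → σ = 62.7 MPa, n = 0.507
  beryllium: E = 308.9, α = 11.6, σ_y = 277.0 → σ = 357 MPa, n = 0.775
The minimum is soda-lime glass at n = 0.507.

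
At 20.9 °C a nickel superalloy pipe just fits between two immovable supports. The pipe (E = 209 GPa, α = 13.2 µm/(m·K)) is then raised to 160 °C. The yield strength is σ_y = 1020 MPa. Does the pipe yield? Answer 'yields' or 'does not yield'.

does not yield

ΔT = 139.1 K. Constrained thermal stress σ = E·α·ΔT = 209.0×10³ MPa × 13.2×10⁻⁶ × 139.1 = 384 MPa (compressive).
Compare to σ_y = 1020 MPa: σ < σ_y, so it does not yield.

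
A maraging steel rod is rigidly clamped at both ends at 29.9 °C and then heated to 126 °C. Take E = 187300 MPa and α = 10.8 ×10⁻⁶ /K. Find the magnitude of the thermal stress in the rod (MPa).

194 MPa

E = 187300 MPa = 187.3 GPa.
ΔT = 96.10 K. Constrained thermal stress σ = E·α·ΔT = 187.3×10³ MPa × 10.8×10⁻⁶ × 96.10 = 194 MPa (compressive).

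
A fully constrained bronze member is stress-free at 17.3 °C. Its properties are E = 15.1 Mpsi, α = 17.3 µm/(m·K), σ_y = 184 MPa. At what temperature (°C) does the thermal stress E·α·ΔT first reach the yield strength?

119 °C

E = 15.1 Mpsi = 104.1 GPa.
E·α·ΔT = 184.0 MPa ⇒ ΔT = 184.0 / (104.1×10³ × 17.3×10⁻⁶) = 102.2 K.
T = 17.3 + 102.2 = 119.5 °C.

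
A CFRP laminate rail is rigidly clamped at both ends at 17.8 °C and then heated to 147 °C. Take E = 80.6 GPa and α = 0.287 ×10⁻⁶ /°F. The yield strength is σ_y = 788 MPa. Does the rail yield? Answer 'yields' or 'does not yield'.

α = 0.287×10⁻⁶/°F × 9/5 = 0.517×10⁻⁶/K.
ΔT = 129.2 K. Constrained thermal stress σ = E·α·ΔT = 80.60×10³ MPa × 0.517×10⁻⁶ × 129.2 = 5.38 MPa (compressive).
Compare to σ_y = 788 MPa: σ < σ_y, so it does not yield.

does not yield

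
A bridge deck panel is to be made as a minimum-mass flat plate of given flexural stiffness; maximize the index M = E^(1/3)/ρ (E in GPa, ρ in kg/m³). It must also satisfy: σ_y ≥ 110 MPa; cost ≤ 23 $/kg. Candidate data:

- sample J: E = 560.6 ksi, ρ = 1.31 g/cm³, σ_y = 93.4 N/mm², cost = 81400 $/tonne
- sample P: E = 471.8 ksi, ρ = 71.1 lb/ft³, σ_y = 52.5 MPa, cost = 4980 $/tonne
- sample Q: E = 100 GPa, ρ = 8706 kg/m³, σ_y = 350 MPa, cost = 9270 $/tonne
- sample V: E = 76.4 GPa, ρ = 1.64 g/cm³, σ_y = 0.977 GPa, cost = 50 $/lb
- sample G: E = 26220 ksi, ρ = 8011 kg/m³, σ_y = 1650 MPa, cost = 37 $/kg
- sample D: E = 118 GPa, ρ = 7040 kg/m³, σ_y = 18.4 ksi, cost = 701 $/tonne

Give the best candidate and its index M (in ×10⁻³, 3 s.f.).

sample D, M = 0.697×10⁻³

Screen on constraints: σ_y ≥ 110 MPa; cost ≤ 23 $/kg. Survivors: sample Q, sample D.
In SI units:
  sample Q: E = 100.0 GPa, ρ = 8706 kg/m³
  sample D: E = 118.0 GPa, ρ = 7040 kg/m³
  sample D: M = 0.697×10⁻³
  sample Q: M = 0.533×10⁻³
Sample D has the largest M.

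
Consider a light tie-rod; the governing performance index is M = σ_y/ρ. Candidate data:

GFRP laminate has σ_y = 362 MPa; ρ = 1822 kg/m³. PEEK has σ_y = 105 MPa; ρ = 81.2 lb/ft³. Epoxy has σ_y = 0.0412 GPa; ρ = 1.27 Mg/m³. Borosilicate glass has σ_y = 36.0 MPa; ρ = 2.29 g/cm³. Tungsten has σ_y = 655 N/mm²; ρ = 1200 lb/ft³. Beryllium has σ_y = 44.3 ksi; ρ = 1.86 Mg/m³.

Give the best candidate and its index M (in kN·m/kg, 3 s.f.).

Putting every candidate on a common basis:
  GFRP laminate: σ_y = 362.0 MPa, ρ = 1822 kg/m³
  PEEK: σ_y = 105.0 MPa, ρ = 1301 kg/m³
  epoxy: σ_y = 41.20 MPa, ρ = 1270 kg/m³
  borosilicate glass: σ_y = 36.00 MPa, ρ = 2290 kg/m³
  tungsten: σ_y = 655.0 MPa, ρ = 19220 kg/m³
  beryllium: σ_y = 305.4 MPa, ρ = 1860 kg/m³
  GFRP laminate: M = 199 kN·m/kg
  beryllium: M = 164 kN·m/kg
  PEEK: M = 80.7 kN·m/kg
  tungsten: M = 34.1 kN·m/kg
  epoxy: M = 32.4 kN·m/kg
  borosilicate glass: M = 15.7 kN·m/kg
Highest index: GFRP laminate.

GFRP laminate, M = 199 kN·m/kg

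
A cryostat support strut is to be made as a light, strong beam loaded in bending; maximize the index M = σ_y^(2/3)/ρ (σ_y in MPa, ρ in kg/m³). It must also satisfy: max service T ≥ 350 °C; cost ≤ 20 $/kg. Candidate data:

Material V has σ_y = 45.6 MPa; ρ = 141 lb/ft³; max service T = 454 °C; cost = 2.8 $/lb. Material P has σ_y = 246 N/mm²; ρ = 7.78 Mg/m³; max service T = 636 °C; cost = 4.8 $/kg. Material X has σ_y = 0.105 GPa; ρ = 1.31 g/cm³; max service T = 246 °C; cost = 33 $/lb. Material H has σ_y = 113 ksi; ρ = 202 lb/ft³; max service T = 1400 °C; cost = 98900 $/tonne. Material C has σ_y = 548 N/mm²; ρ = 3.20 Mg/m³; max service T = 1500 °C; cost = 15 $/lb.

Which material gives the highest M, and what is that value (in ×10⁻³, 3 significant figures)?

Screen on constraints: max service T ≥ 350 °C; cost ≤ 20 $/kg. Survivors: material V, material P.
Normalizing units and computing the index:
  material V: σ_y = 45.60 MPa, ρ = 2259 kg/m³
  material P: σ_y = 246.0 MPa, ρ = 7780 kg/m³
  material V: M = 5.65×10⁻³
  material P: M = 5.05×10⁻³
Highest index: material V.

material V, M = 5.65×10⁻³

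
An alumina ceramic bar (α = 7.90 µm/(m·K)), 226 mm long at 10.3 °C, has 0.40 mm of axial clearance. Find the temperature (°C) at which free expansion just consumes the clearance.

α·L₀·ΔT = 0.4 mm ⇒ ΔT = 0.4 / (7.90×10⁻⁶ × 226.0) = 224.0 K.
T = 10.3 + 224.0 = 234.3 °C.

234 °C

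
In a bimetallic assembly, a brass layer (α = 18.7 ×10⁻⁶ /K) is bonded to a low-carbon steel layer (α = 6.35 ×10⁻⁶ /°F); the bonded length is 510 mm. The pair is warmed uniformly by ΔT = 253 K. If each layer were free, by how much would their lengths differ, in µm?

938 µm

low-carbon steel: α = 6.35×10⁻⁶/°F × 9/5 = 11.4×10⁻⁶/K.
Δα = |18.7 − 11.4|×10⁻⁶/K = 7.27×10⁻⁶/K.
ΔL_mismatch = Δα·L·ΔT = 7.27×10⁻⁶ × 510.0 mm × 253.0 K = 938 µm.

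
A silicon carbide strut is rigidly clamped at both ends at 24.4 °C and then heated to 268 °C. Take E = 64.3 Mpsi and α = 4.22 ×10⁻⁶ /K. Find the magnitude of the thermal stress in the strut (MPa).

456 MPa

E = 64.3 Mpsi = 443.3 GPa.
ΔT = 243.6 K. Constrained thermal stress σ = E·α·ΔT = 443.3×10³ MPa × 4.22×10⁻⁶ × 243.6 = 456 MPa (compressive).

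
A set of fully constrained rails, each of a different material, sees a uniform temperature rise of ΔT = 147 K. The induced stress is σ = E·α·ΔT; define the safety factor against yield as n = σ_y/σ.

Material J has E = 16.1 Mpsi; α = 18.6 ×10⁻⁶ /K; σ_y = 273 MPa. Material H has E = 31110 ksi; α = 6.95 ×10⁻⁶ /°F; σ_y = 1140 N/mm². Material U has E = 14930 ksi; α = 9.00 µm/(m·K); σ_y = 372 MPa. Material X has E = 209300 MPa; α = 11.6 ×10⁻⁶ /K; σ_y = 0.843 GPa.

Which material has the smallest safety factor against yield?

Converting E to GPa, α to ×10⁻⁶/K, σ_y to MPa, then σ and n for each:
  material J: E = 111.0, α = 18.6, σ_y = 273.0 → σ = 304 MPa, n = 0.899
  material H: E = 214.5, α = 12.5, σ_y = 1140 → σ = 394 MPa, n = 2.89
  material U: E = 102.9, α = 9.00, σ_y = 372.0 → σ = 136 MPa, n = 2.73
  material X: E = 209.3, α = 11.6, σ_y = 843.0 → σ = 357 MPa, n = 2.36
The minimum is material J at n = 0.899.

material J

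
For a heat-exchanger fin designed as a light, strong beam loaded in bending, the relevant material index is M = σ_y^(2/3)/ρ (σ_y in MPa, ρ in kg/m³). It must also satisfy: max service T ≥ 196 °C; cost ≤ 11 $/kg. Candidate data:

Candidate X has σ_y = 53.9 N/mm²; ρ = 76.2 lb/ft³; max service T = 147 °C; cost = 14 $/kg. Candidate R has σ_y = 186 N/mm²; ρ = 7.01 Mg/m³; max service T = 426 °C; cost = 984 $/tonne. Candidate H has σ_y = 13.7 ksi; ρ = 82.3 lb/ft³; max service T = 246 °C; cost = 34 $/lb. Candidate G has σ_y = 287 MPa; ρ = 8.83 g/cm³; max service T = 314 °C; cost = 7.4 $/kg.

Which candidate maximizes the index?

candidate G

Screen on constraints: max service T ≥ 196 °C; cost ≤ 11 $/kg. Survivors: candidate R, candidate G.
Normalizing units and computing the index:
  candidate R: σ_y = 186.0 MPa, ρ = 7010 kg/m³
  candidate G: σ_y = 287.0 MPa, ρ = 8830 kg/m³
  candidate G: M = 4.93×10⁻³
  candidate R: M = 4.65×10⁻³
Highest index: candidate G.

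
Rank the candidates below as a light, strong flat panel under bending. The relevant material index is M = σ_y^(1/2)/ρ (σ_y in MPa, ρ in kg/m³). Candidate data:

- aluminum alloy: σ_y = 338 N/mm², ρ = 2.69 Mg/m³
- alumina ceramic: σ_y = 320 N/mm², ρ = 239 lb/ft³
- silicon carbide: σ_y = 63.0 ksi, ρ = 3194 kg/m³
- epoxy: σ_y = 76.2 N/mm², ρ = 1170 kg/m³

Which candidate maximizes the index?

epoxy

Normalizing units and computing the index:
  aluminum alloy: σ_y = 338.0 MPa, ρ = 2690 kg/m³
  alumina ceramic: σ_y = 320.0 MPa, ρ = 3828 kg/m³
  silicon carbide: σ_y = 434.4 MPa, ρ = 3194 kg/m³
  epoxy: σ_y = 76.20 MPa, ρ = 1170 kg/m³
  epoxy: M = 7.46×10⁻³
  aluminum alloy: M = 6.83×10⁻³
  silicon carbide: M = 6.53×10⁻³
  alumina ceramic: M = 4.67×10⁻³
Epoxy has the largest M.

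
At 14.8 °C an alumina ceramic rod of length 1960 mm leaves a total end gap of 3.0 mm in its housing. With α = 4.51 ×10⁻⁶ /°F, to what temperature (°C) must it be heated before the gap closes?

α = 4.51×10⁻⁶/°F × 9/5 = 8.12×10⁻⁶/K.
α·L₀·ΔT = 3.0 mm ⇒ ΔT = 3.0 / (8.12×10⁻⁶ × 1960.0) = 188.5 K.
T = 14.8 + 188.5 = 203.3 °C.

203 °C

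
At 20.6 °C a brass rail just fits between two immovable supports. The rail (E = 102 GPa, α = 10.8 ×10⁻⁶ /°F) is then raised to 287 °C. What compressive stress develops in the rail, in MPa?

528 MPa

α = 10.8×10⁻⁶/°F × 9/5 = 19.4×10⁻⁶/K.
ΔT = 266.4 K. Constrained thermal stress σ = E·α·ΔT = 102.0×10³ MPa × 19.4×10⁻⁶ × 266.4 = 528 MPa (compressive).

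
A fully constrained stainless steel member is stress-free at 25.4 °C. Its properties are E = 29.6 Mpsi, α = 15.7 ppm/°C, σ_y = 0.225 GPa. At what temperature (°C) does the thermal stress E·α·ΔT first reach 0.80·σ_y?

81.6 °C

E = 29.6 Mpsi = 204.1 GPa.
σ_y = 0.225 GPa = 225.0 MPa.
E·α·ΔT = 180.0 MPa ⇒ ΔT = 180.0 / (204.1×10³ × 15.7×10⁻⁶) = 56.18 K.
T = 25.4 + 56.18 = 81.58 °C.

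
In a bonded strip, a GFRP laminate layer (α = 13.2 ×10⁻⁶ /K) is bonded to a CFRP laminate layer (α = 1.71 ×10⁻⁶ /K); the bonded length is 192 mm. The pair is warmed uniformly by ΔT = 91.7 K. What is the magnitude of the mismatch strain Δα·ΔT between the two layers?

Δα = |13.2 − 1.71|×10⁻⁶/K = 11.5×10⁻⁶/K.
Mismatch strain = Δα·ΔT = 11.5×10⁻⁶ × 91.7 = 1.05×10⁻³.

1.05×10⁻³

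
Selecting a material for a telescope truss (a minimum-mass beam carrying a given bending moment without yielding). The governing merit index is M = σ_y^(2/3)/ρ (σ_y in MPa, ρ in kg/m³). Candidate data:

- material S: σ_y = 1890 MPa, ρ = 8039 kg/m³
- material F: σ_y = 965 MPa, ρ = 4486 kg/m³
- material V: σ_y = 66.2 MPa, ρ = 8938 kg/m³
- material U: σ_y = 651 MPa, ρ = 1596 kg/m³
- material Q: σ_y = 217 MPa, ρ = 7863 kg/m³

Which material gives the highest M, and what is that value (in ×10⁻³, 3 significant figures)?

Computing M directly (units already consistent):
  material U: M = 47.1×10⁻³
  material F: M = 21.8×10⁻³
  material S: M = 19.0×10⁻³
  material Q: M = 4.59×10⁻³
  material V: M = 1.83×10⁻³
Material U has the largest M.

material U, M = 47.1×10⁻³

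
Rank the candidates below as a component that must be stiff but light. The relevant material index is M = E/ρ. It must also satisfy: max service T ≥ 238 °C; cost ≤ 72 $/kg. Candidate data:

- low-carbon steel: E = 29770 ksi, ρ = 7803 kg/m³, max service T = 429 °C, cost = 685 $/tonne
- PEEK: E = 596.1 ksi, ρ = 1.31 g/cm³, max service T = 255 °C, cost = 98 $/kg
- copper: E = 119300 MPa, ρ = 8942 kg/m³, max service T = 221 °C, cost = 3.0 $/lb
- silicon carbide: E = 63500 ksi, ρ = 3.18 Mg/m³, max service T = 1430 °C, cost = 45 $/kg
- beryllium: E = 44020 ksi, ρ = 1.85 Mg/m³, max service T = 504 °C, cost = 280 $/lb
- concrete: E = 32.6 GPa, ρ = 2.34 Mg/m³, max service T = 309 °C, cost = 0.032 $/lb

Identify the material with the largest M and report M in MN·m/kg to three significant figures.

Screen on constraints: max service T ≥ 238 °C; cost ≤ 72 $/kg. Survivors: low-carbon steel, silicon carbide, concrete.
After converting to SI:
  low-carbon steel: E = 205.3 GPa, ρ = 7803 kg/m³
  silicon carbide: E = 437.8 GPa, ρ = 3180 kg/m³
  concrete: E = 32.60 GPa, ρ = 2340 kg/m³
  silicon carbide: M = 138 MN·m/kg
  low-carbon steel: M = 26.3 MN·m/kg
  concrete: M = 13.9 MN·m/kg
Highest index: silicon carbide.

silicon carbide, M = 138 MN·m/kg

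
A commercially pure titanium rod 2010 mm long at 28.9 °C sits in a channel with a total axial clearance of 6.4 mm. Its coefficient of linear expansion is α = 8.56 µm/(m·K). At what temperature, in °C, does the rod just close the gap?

401 °C

α·L₀·ΔT = 6.4 mm ⇒ ΔT = 6.4 / (8.56×10⁻⁶ × 2010.0) = 372.0 K.
T = 28.9 + 372.0 = 400.9 °C.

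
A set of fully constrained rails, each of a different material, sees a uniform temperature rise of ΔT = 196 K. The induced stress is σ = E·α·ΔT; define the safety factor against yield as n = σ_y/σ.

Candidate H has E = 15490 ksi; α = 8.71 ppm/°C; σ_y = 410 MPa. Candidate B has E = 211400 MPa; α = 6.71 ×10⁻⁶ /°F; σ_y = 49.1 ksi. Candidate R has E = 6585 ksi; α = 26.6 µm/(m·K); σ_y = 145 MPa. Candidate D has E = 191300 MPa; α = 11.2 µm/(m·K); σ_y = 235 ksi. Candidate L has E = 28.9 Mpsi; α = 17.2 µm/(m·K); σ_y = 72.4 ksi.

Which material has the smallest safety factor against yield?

With everything in SI (GPa, ×10⁻⁶/K, MPa):
  candidate H: E = 106.8, α = 8.71, σ_y = 410.0 → σ = 182 MPa, n = 2.25
  candidate B: E = 211.4, α = 12.1, σ_y = 338.5 → σ = 500 MPa, n = 0.676
  candidate R: E = 45.40, α = 26.6, σ_y = 145.0 → σ = 237 MPa, n = 0.613
  candidate D: E = 191.3, α = 11.2, σ_y = 1620 → σ = 420 MPa, n = 3.86
  candidate L: E = 199.3, α = 17.2, σ_y = 499.2 → σ = 672 MPa, n = 0.743
The minimum is candidate R at n = 0.613.

candidate R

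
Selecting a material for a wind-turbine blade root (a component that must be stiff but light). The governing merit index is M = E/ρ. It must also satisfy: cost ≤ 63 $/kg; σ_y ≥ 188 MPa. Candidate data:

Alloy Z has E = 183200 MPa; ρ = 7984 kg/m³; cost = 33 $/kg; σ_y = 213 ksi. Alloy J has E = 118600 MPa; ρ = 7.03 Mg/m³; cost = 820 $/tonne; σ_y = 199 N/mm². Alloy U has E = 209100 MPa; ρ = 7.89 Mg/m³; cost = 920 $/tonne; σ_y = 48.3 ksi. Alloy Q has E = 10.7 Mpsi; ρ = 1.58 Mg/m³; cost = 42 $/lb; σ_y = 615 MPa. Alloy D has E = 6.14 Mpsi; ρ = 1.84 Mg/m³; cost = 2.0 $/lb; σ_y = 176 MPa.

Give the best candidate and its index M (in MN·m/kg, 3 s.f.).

Screen on constraints: cost ≤ 63 $/kg; σ_y ≥ 188 MPa. Survivors: alloy Z, alloy J, alloy U.
Putting every candidate on a common basis:
  alloy Z: E = 183.2 GPa, ρ = 7984 kg/m³
  alloy J: E = 118.6 GPa, ρ = 7030 kg/m³
  alloy U: E = 209.1 GPa, ρ = 7890 kg/m³
  alloy U: M = 26.5 MN·m/kg
  alloy Z: M = 22.9 MN·m/kg
  alloy J: M = 16.9 MN·m/kg
Highest index: alloy U.

alloy U, M = 26.5 MN·m/kg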